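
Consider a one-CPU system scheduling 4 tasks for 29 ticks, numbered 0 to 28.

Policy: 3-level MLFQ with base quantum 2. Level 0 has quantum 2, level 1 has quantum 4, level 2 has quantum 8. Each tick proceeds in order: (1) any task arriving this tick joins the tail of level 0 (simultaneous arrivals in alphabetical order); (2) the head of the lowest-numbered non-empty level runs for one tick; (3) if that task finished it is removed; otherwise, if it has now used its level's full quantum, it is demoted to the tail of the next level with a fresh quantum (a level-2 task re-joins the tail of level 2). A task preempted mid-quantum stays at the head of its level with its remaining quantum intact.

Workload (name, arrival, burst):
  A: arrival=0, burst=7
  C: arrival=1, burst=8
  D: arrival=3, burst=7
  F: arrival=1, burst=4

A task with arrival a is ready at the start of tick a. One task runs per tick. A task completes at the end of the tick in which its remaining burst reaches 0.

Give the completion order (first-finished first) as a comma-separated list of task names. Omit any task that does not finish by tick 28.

t=0: L0/L1/L2 = A/-/- → run A
t=1: L0/L1/L2 = ACF/-/- → run A
t=2: L0/L1/L2 = CF/A/- → run C
t=3: L0/L1/L2 = CFD/A/- → run C
t=4: L0/L1/L2 = FD/AC/- → run F
t=5: L0/L1/L2 = FD/AC/- → run F
t=6: L0/L1/L2 = D/ACF/- → run D
t=7: L0/L1/L2 = D/ACF/- → run D
t=8: L0/L1/L2 = -/ACFD/- → run A
t=9: L0/L1/L2 = -/ACFD/- → run A
t=10: L0/L1/L2 = -/ACFD/- → run A
t=11: L0/L1/L2 = -/ACFD/- → run A
t=12: L0/L1/L2 = -/CFD/A → run C
t=13: L0/L1/L2 = -/CFD/A → run C
t=14: L0/L1/L2 = -/CFD/A → run C
t=15: L0/L1/L2 = -/CFD/A → run C
t=16: L0/L1/L2 = -/FD/AC → run F
t=17: L0/L1/L2 = -/FD/AC → run F
t=18: L0/L1/L2 = -/D/AC → run D
t=19: L0/L1/L2 = -/D/AC → run D
t=20: L0/L1/L2 = -/D/AC → run D
t=21: L0/L1/L2 = -/D/AC → run D
t=22: L0/L1/L2 = -/-/ACD → run A
t=23: L0/L1/L2 = -/-/CD → run C
t=24: L0/L1/L2 = -/-/CD → run C
t=25: L0/L1/L2 = -/-/D → run D
t=26: (idle)
t=27: (idle)
t=28: (idle)

completion order = F, A, C, D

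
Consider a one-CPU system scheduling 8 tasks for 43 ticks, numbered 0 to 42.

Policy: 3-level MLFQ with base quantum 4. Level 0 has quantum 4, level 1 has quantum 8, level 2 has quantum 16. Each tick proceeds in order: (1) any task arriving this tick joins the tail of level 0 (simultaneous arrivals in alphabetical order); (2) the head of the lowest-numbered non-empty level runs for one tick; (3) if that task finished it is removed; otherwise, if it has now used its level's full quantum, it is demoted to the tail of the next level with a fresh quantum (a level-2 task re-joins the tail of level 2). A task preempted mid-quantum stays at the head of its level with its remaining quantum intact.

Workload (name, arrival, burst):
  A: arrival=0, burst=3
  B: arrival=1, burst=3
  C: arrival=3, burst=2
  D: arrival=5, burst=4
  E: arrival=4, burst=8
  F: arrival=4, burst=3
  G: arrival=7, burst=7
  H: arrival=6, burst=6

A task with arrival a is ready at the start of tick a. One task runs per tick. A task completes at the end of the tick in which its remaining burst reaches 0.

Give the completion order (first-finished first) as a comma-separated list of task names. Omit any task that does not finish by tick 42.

completion order = A, B, C, F, D, E, H, G

t=0: L0/L1/L2 = A/-/- → run A
t=1: L0/L1/L2 = AB/-/- → run A
t=2: L0/L1/L2 = AB/-/- → run A
t=3: L0/L1/L2 = BC/-/- → run B
t=4: L0/L1/L2 = BCEF/-/- → run B
t=5: L0/L1/L2 = BCEFD/-/- → run B
t=6: L0/L1/L2 = CEFDH/-/- → run C
t=7: L0/L1/L2 = CEFDHG/-/- → run C
t=8: L0/L1/L2 = EFDHG/-/- → run E
t=9: L0/L1/L2 = EFDHG/-/- → run E
t=10: L0/L1/L2 = EFDHG/-/- → run E
t=11: L0/L1/L2 = EFDHG/-/- → run E
t=12: L0/L1/L2 = FDHG/E/- → run F
t=13: L0/L1/L2 = FDHG/E/- → run F
t=14: L0/L1/L2 = FDHG/E/- → run F
t=15: L0/L1/L2 = DHG/E/- → run D
t=16: L0/L1/L2 = DHG/E/- → run D
t=17: L0/L1/L2 = DHG/E/- → run D
t=18: L0/L1/L2 = DHG/E/- → run D
t=19: L0/L1/L2 = HG/E/- → run H
t=20: L0/L1/L2 = HG/E/- → run H
t=21: L0/L1/L2 = HG/E/- → run H
t=22: L0/L1/L2 = HG/E/- → run H
t=23: L0/L1/L2 = G/EH/- → run G
t=24: L0/L1/L2 = G/EH/- → run G
t=25: L0/L1/L2 = G/EH/- → run G
t=26: L0/L1/L2 = G/EH/- → run G
t=27: L0/L1/L2 = -/EHG/- → run E
t=28: L0/L1/L2 = -/EHG/- → run E
t=29: L0/L1/L2 = -/EHG/- → run E
t=30: L0/L1/L2 = -/EHG/- → run E
t=31: L0/L1/L2 = -/HG/- → run H
t=32: L0/L1/L2 = -/HG/- → run H
t=33: L0/L1/L2 = -/G/- → run G
t=34: L0/L1/L2 = -/G/- → run G
t=35: L0/L1/L2 = -/G/- → run G
t=36: (idle)
t=37: (idle)
t=38: (idle)
t=39: (idle)
t=40: (idle)
t=41: (idle)
t=42: (idle)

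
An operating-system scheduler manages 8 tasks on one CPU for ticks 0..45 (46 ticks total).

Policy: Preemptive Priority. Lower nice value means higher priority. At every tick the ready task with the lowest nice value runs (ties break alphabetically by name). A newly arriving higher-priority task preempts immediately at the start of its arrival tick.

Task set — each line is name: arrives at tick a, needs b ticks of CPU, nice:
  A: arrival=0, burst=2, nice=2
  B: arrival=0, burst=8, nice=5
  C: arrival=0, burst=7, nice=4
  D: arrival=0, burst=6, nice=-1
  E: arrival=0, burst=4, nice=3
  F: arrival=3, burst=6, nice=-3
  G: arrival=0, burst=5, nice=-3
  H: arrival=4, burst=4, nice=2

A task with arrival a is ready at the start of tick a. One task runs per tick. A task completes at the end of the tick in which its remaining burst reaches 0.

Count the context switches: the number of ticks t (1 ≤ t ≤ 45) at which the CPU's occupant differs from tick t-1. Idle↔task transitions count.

context switches = 9

t=0: ready={A,B,C,D,E,G} → run G
t=1: ready={A,B,C,D,E,G} → run G
t=2: ready={A,B,C,D,E,G} → run G
t=3: ready={A,B,C,D,E,F,G} → run F
t=4: ready={A,B,C,D,E,F,G,H} → run F
t=5: ready={A,B,C,D,E,F,G,H} → run F
t=6: ready={A,B,C,D,E,F,G,H} → run F
t=7: ready={A,B,C,D,E,F,G,H} → run F
t=8: ready={A,B,C,D,E,F,G,H} → run F
t=9: ready={A,B,C,D,E,G,H} → run G
t=10: ready={A,B,C,D,E,G,H} → run G
t=11: ready={A,B,C,D,E,H} → run D
t=12: ready={A,B,C,D,E,H} → run D
t=13: ready={A,B,C,D,E,H} → run D
t=14: ready={A,B,C,D,E,H} → run D
t=15: ready={A,B,C,D,E,H} → run D
t=16: ready={A,B,C,D,E,H} → run D
t=17: ready={A,B,C,E,H} → run A
t=18: ready={A,B,C,E,H} → run A
t=19: ready={B,C,E,H} → run H
t=20: ready={B,C,E,H} → run H
t=21: ready={B,C,E,H} → run H
t=22: ready={B,C,E,H} → run H
t=23: ready={B,C,E} → run E
t=24: ready={B,C,E} → run E
t=25: ready={B,C,E} → run E
t=26: ready={B,C,E} → run E
t=27: ready={B,C} → run C
t=28: ready={B,C} → run C
t=29: ready={B,C} → run C
t=30: ready={B,C} → run C
t=31: ready={B,C} → run C
t=32: ready={B,C} → run C
t=33: ready={B,C} → run C
t=34: ready={B} → run B
t=35: ready={B} → run B
t=36: ready={B} → run B
t=37: ready={B} → run B
t=38: ready={B} → run B
t=39: ready={B} → run B
t=40: ready={B} → run B
t=41: ready={B} → run B
t=42: (idle)
t=43: (idle)
t=44: (idle)
t=45: (idle)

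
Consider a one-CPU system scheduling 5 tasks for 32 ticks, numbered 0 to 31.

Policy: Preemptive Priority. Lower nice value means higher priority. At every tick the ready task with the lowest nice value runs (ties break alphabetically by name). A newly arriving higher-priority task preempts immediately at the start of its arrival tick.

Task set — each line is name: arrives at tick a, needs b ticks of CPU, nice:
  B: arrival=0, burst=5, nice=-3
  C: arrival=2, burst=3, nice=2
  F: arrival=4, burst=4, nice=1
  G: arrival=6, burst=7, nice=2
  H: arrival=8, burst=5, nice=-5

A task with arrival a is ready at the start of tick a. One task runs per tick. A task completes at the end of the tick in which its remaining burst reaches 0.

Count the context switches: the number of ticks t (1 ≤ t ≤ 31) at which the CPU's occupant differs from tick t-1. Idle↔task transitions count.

t=0: ready={B} → run B
t=1: ready={B} → run B
t=2: ready={B,C} → run B
t=3: ready={B,C} → run B
t=4: ready={B,C,F} → run B
t=5: ready={C,F} → run F
t=6: ready={C,F,G} → run F
t=7: ready={C,F,G} → run F
t=8: ready={C,F,G,H} → run H
t=9: ready={C,F,G,H} → run H
t=10: ready={C,F,G,H} → run H
t=11: ready={C,F,G,H} → run H
t=12: ready={C,F,G,H} → run H
t=13: ready={C,F,G} → run F
t=14: ready={C,G} → run C
t=15: ready={C,G} → run C
t=16: ready={C,G} → run C
t=17: ready={G} → run G
t=18: ready={G} → run G
t=19: ready={G} → run G
t=20: ready={G} → run G
t=21: ready={G} → run G
t=22: ready={G} → run G
t=23: ready={G} → run G
t=24: (idle)
t=25: (idle)
t=26: (idle)
t=27: (idle)
t=28: (idle)
t=29: (idle)
t=30: (idle)
t=31: (idle)

context switches = 6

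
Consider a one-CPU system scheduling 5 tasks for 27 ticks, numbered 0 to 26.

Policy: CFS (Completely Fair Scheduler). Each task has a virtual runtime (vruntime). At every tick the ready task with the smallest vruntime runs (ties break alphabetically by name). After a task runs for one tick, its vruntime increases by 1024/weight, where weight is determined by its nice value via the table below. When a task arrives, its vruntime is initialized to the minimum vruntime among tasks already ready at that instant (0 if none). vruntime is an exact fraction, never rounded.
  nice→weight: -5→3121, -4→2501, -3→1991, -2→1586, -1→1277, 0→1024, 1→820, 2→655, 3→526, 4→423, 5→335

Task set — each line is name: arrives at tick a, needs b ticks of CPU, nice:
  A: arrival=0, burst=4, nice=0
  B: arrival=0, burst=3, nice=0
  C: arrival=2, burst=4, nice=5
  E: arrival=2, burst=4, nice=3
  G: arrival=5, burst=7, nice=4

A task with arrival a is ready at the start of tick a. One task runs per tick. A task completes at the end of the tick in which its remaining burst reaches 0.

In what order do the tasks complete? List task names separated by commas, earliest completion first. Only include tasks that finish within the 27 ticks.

t=0: vr[A=0 B=0] → run A
t=1: vr[A=1 B=0] → run B
t=2: vr[A=1 B=1 C=1 E=1] → run A
t=3: vr[A=2 B=1 C=1 E=1] → run B
t=4: vr[A=2 B=2 C=1 E=1] → run C
t=5: vr[A=2 B=2 C=1359/335 E=1 G=1] → run E
t=6: vr[A=2 B=2 C=1359/335 E=775/263 G=1] → run G
t=7: vr[A=2 B=2 C=1359/335 E=775/263 G=1447/423] → run A
t=8: vr[A=3 B=2 C=1359/335 E=775/263 G=1447/423] → run B
t=9: vr[A=3 C=1359/335 E=775/263 G=1447/423] → run E
t=10: vr[A=3 C=1359/335 E=1287/263 G=1447/423] → run A
t=11: vr[C=1359/335 E=1287/263 G=1447/423] → run G
t=12: vr[C=1359/335 E=1287/263 G=2471/423] → run C
t=13: vr[C=2383/335 E=1287/263 G=2471/423] → run E
t=14: vr[C=2383/335 E=1799/263 G=2471/423] → run G
t=15: vr[C=2383/335 E=1799/263 G=1165/141] → run E
t=16: vr[C=2383/335 G=1165/141] → run C
t=17: vr[C=3407/335 G=1165/141] → run G
t=18: vr[C=3407/335 G=4519/423] → run C
t=19: vr[G=4519/423] → run G
t=20: vr[G=5543/423] → run G
t=21: vr[G=2189/141] → run G
t=22: (idle)
t=23: (idle)
t=24: (idle)
t=25: (idle)
t=26: (idle)

completion order = B, A, E, C, G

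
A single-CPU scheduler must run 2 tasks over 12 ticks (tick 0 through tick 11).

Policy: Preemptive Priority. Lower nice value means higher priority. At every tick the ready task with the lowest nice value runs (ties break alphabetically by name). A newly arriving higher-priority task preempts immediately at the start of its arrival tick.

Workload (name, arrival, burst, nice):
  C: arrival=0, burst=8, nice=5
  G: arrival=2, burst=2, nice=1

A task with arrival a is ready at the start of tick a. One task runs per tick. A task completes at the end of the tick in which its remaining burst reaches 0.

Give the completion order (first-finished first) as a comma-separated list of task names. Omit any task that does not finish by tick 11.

completion order = G, C

t=0: ready={C} → run C
t=1: ready={C} → run C
t=2: ready={C,G} → run G
t=3: ready={C,G} → run G
t=4: ready={C} → run C
t=5: ready={C} → run C
t=6: ready={C} → run C
t=7: ready={C} → run C
t=8: ready={C} → run C
t=9: ready={C} → run C
t=10: (idle)
t=11: (idle)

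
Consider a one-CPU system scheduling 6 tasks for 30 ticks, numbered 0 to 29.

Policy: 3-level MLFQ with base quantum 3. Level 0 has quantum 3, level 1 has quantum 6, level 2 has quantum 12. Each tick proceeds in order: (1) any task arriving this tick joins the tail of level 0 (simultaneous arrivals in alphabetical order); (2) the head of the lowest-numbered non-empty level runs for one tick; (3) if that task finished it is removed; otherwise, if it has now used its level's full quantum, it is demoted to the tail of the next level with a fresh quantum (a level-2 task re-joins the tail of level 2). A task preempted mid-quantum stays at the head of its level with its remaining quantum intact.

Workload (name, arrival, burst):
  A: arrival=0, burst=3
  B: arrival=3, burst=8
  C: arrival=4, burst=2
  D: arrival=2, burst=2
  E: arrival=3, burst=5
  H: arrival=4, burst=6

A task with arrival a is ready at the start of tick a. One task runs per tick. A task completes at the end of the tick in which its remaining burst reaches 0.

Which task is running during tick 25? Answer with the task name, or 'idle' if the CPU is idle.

running at tick 25 = H

t=0: L0/L1/L2 = A/-/- → run A
t=1: L0/L1/L2 = A/-/- → run A
t=2: L0/L1/L2 = AD/-/- → run A
t=3: L0/L1/L2 = DBE/-/- → run D
t=4: L0/L1/L2 = DBECH/-/- → run D
t=5: L0/L1/L2 = BECH/-/- → run B
t=6: L0/L1/L2 = BECH/-/- → run B
t=7: L0/L1/L2 = BECH/-/- → run B
t=8: L0/L1/L2 = ECH/B/- → run E
t=9: L0/L1/L2 = ECH/B/- → run E
t=10: L0/L1/L2 = ECH/B/- → run E
t=11: L0/L1/L2 = CH/BE/- → run C
t=12: L0/L1/L2 = CH/BE/- → run C
t=13: L0/L1/L2 = H/BE/- → run H
t=14: L0/L1/L2 = H/BE/- → run H
t=15: L0/L1/L2 = H/BE/- → run H
t=16: L0/L1/L2 = -/BEH/- → run B
t=17: L0/L1/L2 = -/BEH/- → run B
t=18: L0/L1/L2 = -/BEH/- → run B
t=19: L0/L1/L2 = -/BEH/- → run B
t=20: L0/L1/L2 = -/BEH/- → run B
t=21: L0/L1/L2 = -/EH/- → run E
t=22: L0/L1/L2 = -/EH/- → run E
t=23: L0/L1/L2 = -/H/- → run H
t=24: L0/L1/L2 = -/H/- → run H
t=25: L0/L1/L2 = -/H/- → run H
t=26: (idle)
t=27: (idle)
t=28: (idle)
t=29: (idle)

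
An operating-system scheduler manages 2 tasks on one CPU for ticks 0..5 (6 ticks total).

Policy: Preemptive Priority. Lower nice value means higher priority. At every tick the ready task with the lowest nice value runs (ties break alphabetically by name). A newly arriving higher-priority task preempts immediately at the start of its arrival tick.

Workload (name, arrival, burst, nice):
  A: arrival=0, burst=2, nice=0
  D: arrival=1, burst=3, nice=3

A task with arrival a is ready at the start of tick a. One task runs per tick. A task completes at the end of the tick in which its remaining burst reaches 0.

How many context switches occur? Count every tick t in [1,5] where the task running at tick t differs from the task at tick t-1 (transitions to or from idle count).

context switches = 2

t=0: ready={A} → run A
t=1: ready={A,D} → run A
t=2: ready={D} → run D
t=3: ready={D} → run D
t=4: ready={D} → run D
t=5: (idle)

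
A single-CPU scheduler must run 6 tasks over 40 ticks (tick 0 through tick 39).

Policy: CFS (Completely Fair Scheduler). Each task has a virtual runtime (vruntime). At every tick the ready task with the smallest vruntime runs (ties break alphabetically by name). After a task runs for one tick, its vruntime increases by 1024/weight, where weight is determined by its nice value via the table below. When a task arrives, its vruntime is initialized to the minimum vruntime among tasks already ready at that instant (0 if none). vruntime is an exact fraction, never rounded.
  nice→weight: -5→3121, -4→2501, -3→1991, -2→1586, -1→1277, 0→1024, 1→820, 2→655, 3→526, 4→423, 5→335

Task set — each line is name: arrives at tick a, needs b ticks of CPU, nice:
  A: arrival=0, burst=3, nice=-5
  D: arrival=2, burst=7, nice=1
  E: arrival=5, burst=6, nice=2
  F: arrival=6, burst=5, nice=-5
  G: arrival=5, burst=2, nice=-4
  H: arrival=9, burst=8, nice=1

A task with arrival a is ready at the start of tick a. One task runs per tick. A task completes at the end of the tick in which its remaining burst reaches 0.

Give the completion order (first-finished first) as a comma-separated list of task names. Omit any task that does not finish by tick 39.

t=0: vr[A=0] → run A
t=1: vr[A=1024/3121] → run A
t=2: vr[A=2048/3121 D=2048/3121] → run A
t=3: vr[D=2048/3121] → run D
t=4: vr[D=1218816/639805] → run D
t=5: vr[D=2017792/639805 E=2017792/639805 G=2017792/639805] → run D
t=6: vr[D=2816768/639805 E=2017792/639805 F=2017792/639805 G=2017792/639805] → run E
t=7: vr[D=2816768/639805 E=395362816/83814455 F=2017792/639805 G=2017792/639805] → run F
t=8: vr[D=2816768/639805 E=395362816/83814455 F=2227712/639805 G=2017792/639805] → run G
t=9: vr[D=2816768/639805 E=395362816/83814455 F=2227712/639805 G=139064832/39028105 H=2227712/639805] → run F
t=10: vr[D=2816768/639805 E=395362816/83814455 F=2437632/639805 G=139064832/39028105 H=2227712/639805] → run H
t=11: vr[D=2816768/639805 E=395362816/83814455 F=2437632/639805 G=139064832/39028105 H=3026688/639805] → run G
t=12: vr[D=2816768/639805 E=395362816/83814455 F=2437632/639805 H=3026688/639805] → run F
t=13: vr[D=2816768/639805 E=395362816/83814455 F=2647552/639805 H=3026688/639805] → run F
t=14: vr[D=2816768/639805 E=395362816/83814455 F=2857472/639805 H=3026688/639805] → run D
t=15: vr[D=3615744/639805 E=395362816/83814455 F=2857472/639805 H=3026688/639805] → run F
t=16: vr[D=3615744/639805 E=395362816/83814455 H=3026688/639805] → run E
t=17: vr[D=3615744/639805 E=105278976/16762891 H=3026688/639805] → run H
t=18: vr[D=3615744/639805 E=105278976/16762891 H=3825664/639805] → run D
t=19: vr[D=882944/127961 E=105278976/16762891 H=3825664/639805] → run H
t=20: vr[D=882944/127961 E=105278976/16762891 H=924928/127961] → run E
t=21: vr[D=882944/127961 E=657426944/83814455 H=924928/127961] → run D
t=22: vr[D=5213696/639805 E=657426944/83814455 H=924928/127961] → run H
t=23: vr[D=5213696/639805 E=657426944/83814455 H=5423616/639805] → run E
t=24: vr[D=5213696/639805 E=788459008/83814455 H=5423616/639805] → run D
t=25: vr[E=788459008/83814455 H=5423616/639805] → run H
t=26: vr[E=788459008/83814455 H=6222592/639805] → run E
t=27: vr[E=919491072/83814455 H=6222592/639805] → run H
t=28: vr[E=919491072/83814455 H=7021568/639805] → run E
t=29: vr[H=7021568/639805] → run H
t=30: vr[H=7820544/639805] → run H
t=31: (idle)
t=32: (idle)
t=33: (idle)
t=34: (idle)
t=35: (idle)
t=36: (idle)
t=37: (idle)
t=38: (idle)
t=39: (idle)

completion order = A, G, F, D, E, H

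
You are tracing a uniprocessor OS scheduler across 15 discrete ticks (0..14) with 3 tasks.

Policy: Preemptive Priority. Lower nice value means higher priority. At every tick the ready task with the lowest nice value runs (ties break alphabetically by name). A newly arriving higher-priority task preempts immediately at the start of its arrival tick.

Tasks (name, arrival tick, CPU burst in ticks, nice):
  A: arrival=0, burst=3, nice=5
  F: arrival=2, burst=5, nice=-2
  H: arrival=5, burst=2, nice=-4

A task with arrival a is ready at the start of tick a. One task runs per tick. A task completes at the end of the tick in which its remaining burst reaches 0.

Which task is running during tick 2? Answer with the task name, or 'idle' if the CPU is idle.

t=0: ready={A} → run A
t=1: ready={A} → run A
t=2: ready={A,F} → run F
t=3: ready={A,F} → run F
t=4: ready={A,F} → run F
t=5: ready={A,F,H} → run H
t=6: ready={A,F,H} → run H
t=7: ready={A,F} → run F
t=8: ready={A,F} → run F
t=9: ready={A} → run A
t=10: (idle)
t=11: (idle)
t=12: (idle)
t=13: (idle)
t=14: (idle)

running at tick 2 = F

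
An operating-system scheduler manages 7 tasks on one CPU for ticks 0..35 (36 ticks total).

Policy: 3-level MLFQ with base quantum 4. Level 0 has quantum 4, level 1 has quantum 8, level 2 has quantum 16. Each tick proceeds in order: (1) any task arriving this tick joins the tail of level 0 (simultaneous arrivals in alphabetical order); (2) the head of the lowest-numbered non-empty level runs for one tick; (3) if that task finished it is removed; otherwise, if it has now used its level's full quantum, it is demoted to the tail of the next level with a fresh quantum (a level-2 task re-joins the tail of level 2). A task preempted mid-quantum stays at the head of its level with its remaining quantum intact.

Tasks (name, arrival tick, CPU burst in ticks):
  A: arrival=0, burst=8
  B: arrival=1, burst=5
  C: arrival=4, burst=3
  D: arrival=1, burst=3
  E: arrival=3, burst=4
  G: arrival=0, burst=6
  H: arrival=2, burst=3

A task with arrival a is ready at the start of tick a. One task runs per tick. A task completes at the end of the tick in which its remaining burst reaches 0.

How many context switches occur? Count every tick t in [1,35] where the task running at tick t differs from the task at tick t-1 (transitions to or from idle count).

t=0: L0/L1/L2 = AG/-/- → run A
t=1: L0/L1/L2 = AGBD/-/- → run A
t=2: L0/L1/L2 = AGBDH/-/- → run A
t=3: L0/L1/L2 = AGBDHE/-/- → run A
t=4: L0/L1/L2 = GBDHEC/A/- → run G
t=5: L0/L1/L2 = GBDHEC/A/- → run G
t=6: L0/L1/L2 = GBDHEC/A/- → run G
t=7: L0/L1/L2 = GBDHEC/A/- → run G
t=8: L0/L1/L2 = BDHEC/AG/- → run B
t=9: L0/L1/L2 = BDHEC/AG/- → run B
t=10: L0/L1/L2 = BDHEC/AG/- → run B
t=11: L0/L1/L2 = BDHEC/AG/- → run B
t=12: L0/L1/L2 = DHEC/AGB/- → run D
t=13: L0/L1/L2 = DHEC/AGB/- → run D
t=14: L0/L1/L2 = DHEC/AGB/- → run D
t=15: L0/L1/L2 = HEC/AGB/- → run H
t=16: L0/L1/L2 = HEC/AGB/- → run H
t=17: L0/L1/L2 = HEC/AGB/- → run H
t=18: L0/L1/L2 = EC/AGB/- → run E
t=19: L0/L1/L2 = EC/AGB/- → run E
t=20: L0/L1/L2 = EC/AGB/- → run E
t=21: L0/L1/L2 = EC/AGB/- → run E
t=22: L0/L1/L2 = C/AGB/- → run C
t=23: L0/L1/L2 = C/AGB/- → run C
t=24: L0/L1/L2 = C/AGB/- → run C
t=25: L0/L1/L2 = -/AGB/- → run A
t=26: L0/L1/L2 = -/AGB/- → run A
t=27: L0/L1/L2 = -/AGB/- → run A
t=28: L0/L1/L2 = -/AGB/- → run A
t=29: L0/L1/L2 = -/GB/- → run G
t=30: L0/L1/L2 = -/GB/- → run G
t=31: L0/L1/L2 = -/B/- → run B
t=32: (idle)
t=33: (idle)
t=34: (idle)
t=35: (idle)

context switches = 10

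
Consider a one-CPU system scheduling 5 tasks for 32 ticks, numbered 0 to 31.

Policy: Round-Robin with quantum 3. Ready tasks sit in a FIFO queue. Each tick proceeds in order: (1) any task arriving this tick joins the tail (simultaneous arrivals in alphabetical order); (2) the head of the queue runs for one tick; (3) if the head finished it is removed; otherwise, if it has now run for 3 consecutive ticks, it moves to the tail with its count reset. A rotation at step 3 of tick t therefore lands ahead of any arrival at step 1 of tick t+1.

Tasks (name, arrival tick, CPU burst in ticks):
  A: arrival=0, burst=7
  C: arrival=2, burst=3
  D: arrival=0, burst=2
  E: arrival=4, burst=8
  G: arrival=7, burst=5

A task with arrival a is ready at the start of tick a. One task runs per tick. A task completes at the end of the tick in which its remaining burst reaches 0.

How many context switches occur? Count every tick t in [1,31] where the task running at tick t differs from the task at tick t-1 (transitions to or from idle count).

t=0: queue=[A,D] q_used=0 → run A
t=1: queue=[A,D] q_used=1 → run A
t=2: queue=[A,D,C] q_used=2 → run A
t=3: queue=[D,C,A] q_used=0 → run D
t=4: queue=[D,C,A,E] q_used=1 → run D
t=5: queue=[C,A,E] q_used=0 → run C
t=6: queue=[C,A,E] q_used=1 → run C
t=7: queue=[C,A,E,G] q_used=2 → run C
t=8: queue=[A,E,G] q_used=0 → run A
t=9: queue=[A,E,G] q_used=1 → run A
t=10: queue=[A,E,G] q_used=2 → run A
t=11: queue=[E,G,A] q_used=0 → run E
t=12: queue=[E,G,A] q_used=1 → run E
t=13: queue=[E,G,A] q_used=2 → run E
t=14: queue=[G,A,E] q_used=0 → run G
t=15: queue=[G,A,E] q_used=1 → run G
t=16: queue=[G,A,E] q_used=2 → run G
t=17: queue=[A,E,G] q_used=0 → run A
t=18: queue=[E,G] q_used=0 → run E
t=19: queue=[E,G] q_used=1 → run E
t=20: queue=[E,G] q_used=2 → run E
t=21: queue=[G,E] q_used=0 → run G
t=22: queue=[G,E] q_used=1 → run G
t=23: queue=[E] q_used=0 → run E
t=24: queue=[E] q_used=1 → run E
t=25: (idle)
t=26: (idle)
t=27: (idle)
t=28: (idle)
t=29: (idle)
t=30: (idle)
t=31: (idle)

context switches = 10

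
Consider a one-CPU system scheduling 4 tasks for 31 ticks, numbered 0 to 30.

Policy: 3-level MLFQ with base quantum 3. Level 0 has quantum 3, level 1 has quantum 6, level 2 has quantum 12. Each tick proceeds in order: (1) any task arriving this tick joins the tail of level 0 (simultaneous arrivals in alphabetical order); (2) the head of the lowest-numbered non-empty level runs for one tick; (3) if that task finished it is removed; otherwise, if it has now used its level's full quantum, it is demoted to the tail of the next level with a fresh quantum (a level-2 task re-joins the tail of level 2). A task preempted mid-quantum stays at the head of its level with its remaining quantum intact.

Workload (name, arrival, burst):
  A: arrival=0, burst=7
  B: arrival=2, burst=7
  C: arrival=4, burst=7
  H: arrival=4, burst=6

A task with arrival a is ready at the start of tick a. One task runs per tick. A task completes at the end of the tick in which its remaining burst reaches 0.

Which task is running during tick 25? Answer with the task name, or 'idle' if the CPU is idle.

running at tick 25 = H

t=0: L0/L1/L2 = A/-/- → run A
t=1: L0/L1/L2 = A/-/- → run A
t=2: L0/L1/L2 = AB/-/- → run A
t=3: L0/L1/L2 = B/A/- → run B
t=4: L0/L1/L2 = BCH/A/- → run B
t=5: L0/L1/L2 = BCH/A/- → run B
t=6: L0/L1/L2 = CH/AB/- → run C
t=7: L0/L1/L2 = CH/AB/- → run C
t=8: L0/L1/L2 = CH/AB/- → run C
t=9: L0/L1/L2 = H/ABC/- → run H
t=10: L0/L1/L2 = H/ABC/- → run H
t=11: L0/L1/L2 = H/ABC/- → run H
t=12: L0/L1/L2 = -/ABCH/- → run A
t=13: L0/L1/L2 = -/ABCH/- → run A
t=14: L0/L1/L2 = -/ABCH/- → run A
t=15: L0/L1/L2 = -/ABCH/- → run A
t=16: L0/L1/L2 = -/BCH/- → run B
t=17: L0/L1/L2 = -/BCH/- → run B
t=18: L0/L1/L2 = -/BCH/- → run B
t=19: L0/L1/L2 = -/BCH/- → run B
t=20: L0/L1/L2 = -/CH/- → run C
t=21: L0/L1/L2 = -/CH/- → run C
t=22: L0/L1/L2 = -/CH/- → run C
t=23: L0/L1/L2 = -/CH/- → run C
t=24: L0/L1/L2 = -/H/- → run H
t=25: L0/L1/L2 = -/H/- → run H
t=26: L0/L1/L2 = -/H/- → run H
t=27: (idle)
t=28: (idle)
t=29: (idle)
t=30: (idle)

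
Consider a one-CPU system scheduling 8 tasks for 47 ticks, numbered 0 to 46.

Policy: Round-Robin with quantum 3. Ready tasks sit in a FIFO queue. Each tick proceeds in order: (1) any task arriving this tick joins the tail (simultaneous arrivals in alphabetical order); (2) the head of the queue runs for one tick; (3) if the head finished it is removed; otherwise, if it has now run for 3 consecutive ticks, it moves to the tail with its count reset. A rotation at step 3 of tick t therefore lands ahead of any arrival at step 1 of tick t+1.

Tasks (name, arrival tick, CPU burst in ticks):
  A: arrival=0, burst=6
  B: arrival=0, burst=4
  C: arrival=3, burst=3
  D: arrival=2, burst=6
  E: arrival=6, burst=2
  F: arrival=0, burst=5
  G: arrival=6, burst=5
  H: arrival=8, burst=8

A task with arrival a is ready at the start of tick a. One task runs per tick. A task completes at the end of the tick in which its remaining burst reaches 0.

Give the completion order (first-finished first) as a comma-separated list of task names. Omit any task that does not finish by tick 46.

completion order = A, C, B, E, F, D, G, H

t=0: queue=[A,B,F] q_used=0 → run A
t=1: queue=[A,B,F] q_used=1 → run A
t=2: queue=[A,B,F,D] q_used=2 → run A
t=3: queue=[B,F,D,A,C] q_used=0 → run B
t=4: queue=[B,F,D,A,C] q_used=1 → run B
t=5: queue=[B,F,D,A,C] q_used=2 → run B
t=6: queue=[F,D,A,C,B,E,G] q_used=0 → run F
t=7: queue=[F,D,A,C,B,E,G] q_used=1 → run F
t=8: queue=[F,D,A,C,B,E,G,H] q_used=2 → run F
t=9: queue=[D,A,C,B,E,G,H,F] q_used=0 → run D
t=10: queue=[D,A,C,B,E,G,H,F] q_used=1 → run D
t=11: queue=[D,A,C,B,E,G,H,F] q_used=2 → run D
t=12: queue=[A,C,B,E,G,H,F,D] q_used=0 → run A
t=13: queue=[A,C,B,E,G,H,F,D] q_used=1 → run A
t=14: queue=[A,C,B,E,G,H,F,D] q_used=2 → run A
t=15: queue=[C,B,E,G,H,F,D] q_used=0 → run C
t=16: queue=[C,B,E,G,H,F,D] q_used=1 → run C
t=17: queue=[C,B,E,G,H,F,D] q_used=2 → run C
t=18: queue=[B,E,G,H,F,D] q_used=0 → run B
t=19: queue=[E,G,H,F,D] q_used=0 → run E
t=20: queue=[E,G,H,F,D] q_used=1 → run E
t=21: queue=[G,H,F,D] q_used=0 → run G
t=22: queue=[G,H,F,D] q_used=1 → run G
t=23: queue=[G,H,F,D] q_used=2 → run G
t=24: queue=[H,F,D,G] q_used=0 → run H
t=25: queue=[H,F,D,G] q_used=1 → run H
t=26: queue=[H,F,D,G] q_used=2 → run H
t=27: queue=[F,D,G,H] q_used=0 → run F
t=28: queue=[F,D,G,H] q_used=1 → run F
t=29: queue=[D,G,H] q_used=0 → run D
t=30: queue=[D,G,H] q_used=1 → run D
t=31: queue=[D,G,H] q_used=2 → run D
t=32: queue=[G,H] q_used=0 → run G
t=33: queue=[G,H] q_used=1 → run G
t=34: queue=[H] q_used=0 → run H
t=35: queue=[H] q_used=1 → run H
t=36: queue=[H] q_used=2 → run H
t=37: queue=[H] q_used=0 → run H
t=38: queue=[H] q_used=1 → run H
t=39: (idle)
t=40: (idle)
t=41: (idle)
t=42: (idle)
t=43: (idle)
t=44: (idle)
t=45: (idle)
t=46: (idle)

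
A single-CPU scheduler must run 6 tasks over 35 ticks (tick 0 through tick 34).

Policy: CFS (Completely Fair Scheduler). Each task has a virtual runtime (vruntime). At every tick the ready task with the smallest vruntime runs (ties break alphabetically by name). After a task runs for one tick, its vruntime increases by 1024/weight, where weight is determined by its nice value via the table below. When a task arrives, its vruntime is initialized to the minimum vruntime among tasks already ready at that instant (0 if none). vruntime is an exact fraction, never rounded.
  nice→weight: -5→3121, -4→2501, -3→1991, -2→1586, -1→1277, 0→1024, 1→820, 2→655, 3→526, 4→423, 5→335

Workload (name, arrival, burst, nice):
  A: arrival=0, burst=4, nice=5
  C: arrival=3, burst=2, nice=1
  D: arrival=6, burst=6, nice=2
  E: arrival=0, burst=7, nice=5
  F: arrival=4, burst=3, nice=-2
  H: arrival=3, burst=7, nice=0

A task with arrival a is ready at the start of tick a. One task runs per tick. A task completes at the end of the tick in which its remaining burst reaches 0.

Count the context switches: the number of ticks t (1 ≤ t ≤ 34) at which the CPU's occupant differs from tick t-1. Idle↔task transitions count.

t=0: vr[A=0 E=0] → run A
t=1: vr[A=1024/335 E=0] → run E
t=2: vr[A=1024/335 E=1024/335] → run A
t=3: vr[A=2048/335 C=1024/335 E=1024/335 H=1024/335] → run C
t=4: vr[A=2048/335 C=59136/13735 E=1024/335 F=1024/335 H=1024/335] → run E
t=5: vr[A=2048/335 C=59136/13735 E=2048/335 F=1024/335 H=1024/335] → run F
t=6: vr[A=2048/335 C=59136/13735 D=1024/335 E=2048/335 F=983552/265655 H=1024/335] → run D
t=7: vr[A=2048/335 C=59136/13735 D=202752/43885 E=2048/335 F=983552/265655 H=1024/335] → run H
t=8: vr[A=2048/335 C=59136/13735 D=202752/43885 E=2048/335 F=983552/265655 H=1359/335] → run F
t=9: vr[A=2048/335 C=59136/13735 D=202752/43885 E=2048/335 F=1155072/265655 H=1359/335] → run H
t=10: vr[A=2048/335 C=59136/13735 D=202752/43885 E=2048/335 F=1155072/265655 H=1694/335] → run C
t=11: vr[A=2048/335 D=202752/43885 E=2048/335 F=1155072/265655 H=1694/335] → run F
t=12: vr[A=2048/335 D=202752/43885 E=2048/335 H=1694/335] → run D
t=13: vr[A=2048/335 D=54272/8777 E=2048/335 H=1694/335] → run H
t=14: vr[A=2048/335 D=54272/8777 E=2048/335 H=2029/335] → run H
t=15: vr[A=2048/335 D=54272/8777 E=2048/335 H=2364/335] → run A
t=16: vr[A=3072/335 D=54272/8777 E=2048/335 H=2364/335] → run E
t=17: vr[A=3072/335 D=54272/8777 E=3072/335 H=2364/335] → run D
t=18: vr[A=3072/335 D=339968/43885 E=3072/335 H=2364/335] → run H
t=19: vr[A=3072/335 D=339968/43885 E=3072/335 H=2699/335] → run D
t=20: vr[A=3072/335 D=408576/43885 E=3072/335 H=2699/335] → run H
t=21: vr[A=3072/335 D=408576/43885 E=3072/335 H=3034/335] → run H
t=22: vr[A=3072/335 D=408576/43885 E=3072/335] → run A
t=23: vr[D=408576/43885 E=3072/335] → run E
t=24: vr[D=408576/43885 E=4096/335] → run D
t=25: vr[D=477184/43885 E=4096/335] → run D
t=26: vr[E=4096/335] → run E
t=27: vr[E=1024/67] → run E
t=28: vr[E=6144/335] → run E
t=29: (idle)
t=30: (idle)
t=31: (idle)
t=32: (idle)
t=33: (idle)
t=34: (idle)

context switches = 24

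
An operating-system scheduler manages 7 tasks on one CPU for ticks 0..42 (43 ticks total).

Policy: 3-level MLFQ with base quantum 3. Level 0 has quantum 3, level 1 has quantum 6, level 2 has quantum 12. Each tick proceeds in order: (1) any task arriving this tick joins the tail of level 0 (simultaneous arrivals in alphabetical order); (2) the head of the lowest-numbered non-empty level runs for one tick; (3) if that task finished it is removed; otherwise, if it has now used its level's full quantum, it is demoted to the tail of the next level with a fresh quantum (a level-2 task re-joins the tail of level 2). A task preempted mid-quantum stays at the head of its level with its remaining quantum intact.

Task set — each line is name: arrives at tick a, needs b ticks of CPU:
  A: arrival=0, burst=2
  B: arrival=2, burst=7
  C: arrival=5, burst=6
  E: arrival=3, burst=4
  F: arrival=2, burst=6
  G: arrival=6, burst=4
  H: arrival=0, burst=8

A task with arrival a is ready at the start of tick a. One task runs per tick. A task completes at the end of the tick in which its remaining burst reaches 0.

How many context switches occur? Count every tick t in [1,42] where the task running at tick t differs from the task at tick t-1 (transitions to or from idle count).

t=0: L0/L1/L2 = AH/-/- → run A
t=1: L0/L1/L2 = AH/-/- → run A
t=2: L0/L1/L2 = HBF/-/- → run H
t=3: L0/L1/L2 = HBFE/-/- → run H
t=4: L0/L1/L2 = HBFE/-/- → run H
t=5: L0/L1/L2 = BFEC/H/- → run B
t=6: L0/L1/L2 = BFECG/H/- → run B
t=7: L0/L1/L2 = BFECG/H/- → run B
t=8: L0/L1/L2 = FECG/HB/- → run F
t=9: L0/L1/L2 = FECG/HB/- → run F
t=10: L0/L1/L2 = FECG/HB/- → run F
t=11: L0/L1/L2 = ECG/HBF/- → run E
t=12: L0/L1/L2 = ECG/HBF/- → run E
t=13: L0/L1/L2 = ECG/HBF/- → run E
t=14: L0/L1/L2 = CG/HBFE/- → run C
t=15: L0/L1/L2 = CG/HBFE/- → run C
t=16: L0/L1/L2 = CG/HBFE/- → run C
t=17: L0/L1/L2 = G/HBFEC/- → run G
t=18: L0/L1/L2 = G/HBFEC/- → run G
t=19: L0/L1/L2 = G/HBFEC/- → run G
t=20: L0/L1/L2 = -/HBFECG/- → run H
t=21: L0/L1/L2 = -/HBFECG/- → run H
t=22: L0/L1/L2 = -/HBFECG/- → run H
t=23: L0/L1/L2 = -/HBFECG/- → run H
t=24: L0/L1/L2 = -/HBFECG/- → run H
t=25: L0/L1/L2 = -/BFECG/- → run B
t=26: L0/L1/L2 = -/BFECG/- → run B
t=27: L0/L1/L2 = -/BFECG/- → run B
t=28: L0/L1/L2 = -/BFECG/- → run B
t=29: L0/L1/L2 = -/FECG/- → run F
t=30: L0/L1/L2 = -/FECG/- → run F
t=31: L0/L1/L2 = -/FECG/- → run F
t=32: L0/L1/L2 = -/ECG/- → run E
t=33: L0/L1/L2 = -/CG/- → run C
t=34: L0/L1/L2 = -/CG/- → run C
t=35: L0/L1/L2 = -/CG/- → run C
t=36: L0/L1/L2 = -/G/- → run G
t=37: (idle)
t=38: (idle)
t=39: (idle)
t=40: (idle)
t=41: (idle)
t=42: (idle)

context switches = 13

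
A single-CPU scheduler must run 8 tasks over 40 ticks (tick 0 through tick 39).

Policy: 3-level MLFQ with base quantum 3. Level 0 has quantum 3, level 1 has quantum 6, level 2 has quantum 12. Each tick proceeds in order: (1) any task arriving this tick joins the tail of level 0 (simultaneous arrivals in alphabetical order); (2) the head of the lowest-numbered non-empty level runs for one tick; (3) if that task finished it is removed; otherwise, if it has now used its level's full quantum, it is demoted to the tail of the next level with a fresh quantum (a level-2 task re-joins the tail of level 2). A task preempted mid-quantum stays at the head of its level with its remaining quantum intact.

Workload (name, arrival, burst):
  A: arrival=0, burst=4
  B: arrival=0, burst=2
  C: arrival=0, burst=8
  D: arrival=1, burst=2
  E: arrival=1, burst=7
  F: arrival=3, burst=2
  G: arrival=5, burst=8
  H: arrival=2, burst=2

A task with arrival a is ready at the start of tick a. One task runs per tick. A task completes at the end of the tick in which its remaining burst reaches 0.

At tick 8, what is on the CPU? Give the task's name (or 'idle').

t=0: L0/L1/L2 = ABC/-/- → run A
t=1: L0/L1/L2 = ABCDE/-/- → run A
t=2: L0/L1/L2 = ABCDEH/-/- → run A
t=3: L0/L1/L2 = BCDEHF/A/- → run B
t=4: L0/L1/L2 = BCDEHF/A/- → run B
t=5: L0/L1/L2 = CDEHFG/A/- → run C
t=6: L0/L1/L2 = CDEHFG/A/- → run C
t=7: L0/L1/L2 = CDEHFG/A/- → run C
t=8: L0/L1/L2 = DEHFG/AC/- → run D
t=9: L0/L1/L2 = DEHFG/AC/- → run D
t=10: L0/L1/L2 = EHFG/AC/- → run E
t=11: L0/L1/L2 = EHFG/AC/- → run E
t=12: L0/L1/L2 = EHFG/AC/- → run E
t=13: L0/L1/L2 = HFG/ACE/- → run H
t=14: L0/L1/L2 = HFG/ACE/- → run H
t=15: L0/L1/L2 = FG/ACE/- → run F
t=16: L0/L1/L2 = FG/ACE/- → run F
t=17: L0/L1/L2 = G/ACE/- → run G
t=18: L0/L1/L2 = G/ACE/- → run G
t=19: L0/L1/L2 = G/ACE/- → run G
t=20: L0/L1/L2 = -/ACEG/- → run A
t=21: L0/L1/L2 = -/CEG/- → run C
t=22: L0/L1/L2 = -/CEG/- → run C
t=23: L0/L1/L2 = -/CEG/- → run C
t=24: L0/L1/L2 = -/CEG/- → run C
t=25: L0/L1/L2 = -/CEG/- → run C
t=26: L0/L1/L2 = -/EG/- → run E
t=27: L0/L1/L2 = -/EG/- → run E
t=28: L0/L1/L2 = -/EG/- → run E
t=29: L0/L1/L2 = -/EG/- → run E
t=30: L0/L1/L2 = -/G/- → run G
t=31: L0/L1/L2 = -/G/- → run G
t=32: L0/L1/L2 = -/G/- → run G
t=33: L0/L1/L2 = -/G/- → run G
t=34: L0/L1/L2 = -/G/- → run G
t=35: (idle)
t=36: (idle)
t=37: (idle)
t=38: (idle)
t=39: (idle)

running at tick 8 = D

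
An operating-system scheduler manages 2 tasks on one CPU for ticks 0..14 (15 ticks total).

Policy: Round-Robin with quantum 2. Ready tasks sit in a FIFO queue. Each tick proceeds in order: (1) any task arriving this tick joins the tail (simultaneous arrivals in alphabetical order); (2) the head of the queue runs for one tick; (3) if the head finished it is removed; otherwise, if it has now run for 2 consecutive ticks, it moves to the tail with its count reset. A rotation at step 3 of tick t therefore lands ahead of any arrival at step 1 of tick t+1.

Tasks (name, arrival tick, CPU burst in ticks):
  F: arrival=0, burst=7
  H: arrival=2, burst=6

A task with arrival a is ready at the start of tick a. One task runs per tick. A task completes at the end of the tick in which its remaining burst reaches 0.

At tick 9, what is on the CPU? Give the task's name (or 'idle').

t=0: queue=[F] q_used=0 → run F
t=1: queue=[F] q_used=1 → run F
t=2: queue=[F,H] q_used=0 → run F
t=3: queue=[F,H] q_used=1 → run F
t=4: queue=[H,F] q_used=0 → run H
t=5: queue=[H,F] q_used=1 → run H
t=6: queue=[F,H] q_used=0 → run F
t=7: queue=[F,H] q_used=1 → run F
t=8: queue=[H,F] q_used=0 → run H
t=9: queue=[H,F] q_used=1 → run H
t=10: queue=[F,H] q_used=0 → run F
t=11: queue=[H] q_used=0 → run H
t=12: queue=[H] q_used=1 → run H
t=13: (idle)
t=14: (idle)

running at tick 9 = H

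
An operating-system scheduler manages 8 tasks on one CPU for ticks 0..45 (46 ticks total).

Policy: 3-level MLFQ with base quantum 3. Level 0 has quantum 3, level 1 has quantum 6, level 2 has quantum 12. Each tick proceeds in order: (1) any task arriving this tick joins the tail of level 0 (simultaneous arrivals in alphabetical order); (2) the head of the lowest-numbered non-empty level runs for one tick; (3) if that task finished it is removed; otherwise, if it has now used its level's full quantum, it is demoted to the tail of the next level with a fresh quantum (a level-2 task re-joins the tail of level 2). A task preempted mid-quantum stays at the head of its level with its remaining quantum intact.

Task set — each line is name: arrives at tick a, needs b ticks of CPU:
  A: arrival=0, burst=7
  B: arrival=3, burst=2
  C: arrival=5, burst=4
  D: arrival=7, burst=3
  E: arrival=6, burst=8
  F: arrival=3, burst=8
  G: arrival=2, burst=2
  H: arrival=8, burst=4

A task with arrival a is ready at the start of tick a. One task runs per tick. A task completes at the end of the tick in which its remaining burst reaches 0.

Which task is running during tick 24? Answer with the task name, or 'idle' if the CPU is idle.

t=0: L0/L1/L2 = A/-/- → run A
t=1: L0/L1/L2 = A/-/- → run A
t=2: L0/L1/L2 = AG/-/- → run A
t=3: L0/L1/L2 = GBF/A/- → run G
t=4: L0/L1/L2 = GBF/A/- → run G
t=5: L0/L1/L2 = BFC/A/- → run B
t=6: L0/L1/L2 = BFCE/A/- → run B
t=7: L0/L1/L2 = FCED/A/- → run F
t=8: L0/L1/L2 = FCEDH/A/- → run F
t=9: L0/L1/L2 = FCEDH/A/- → run F
t=10: L0/L1/L2 = CEDH/AF/- → run C
t=11: L0/L1/L2 = CEDH/AF/- → run C
t=12: L0/L1/L2 = CEDH/AF/- → run C
t=13: L0/L1/L2 = EDH/AFC/- → run E
t=14: L0/L1/L2 = EDH/AFC/- → run E
t=15: L0/L1/L2 = EDH/AFC/- → run E
t=16: L0/L1/L2 = DH/AFCE/- → run D
t=17: L0/L1/L2 = DH/AFCE/- → run D
t=18: L0/L1/L2 = DH/AFCE/- → run D
t=19: L0/L1/L2 = H/AFCE/- → run H
t=20: L0/L1/L2 = H/AFCE/- → run H
t=21: L0/L1/L2 = H/AFCE/- → run H
t=22: L0/L1/L2 = -/AFCEH/- → run A
t=23: L0/L1/L2 = -/AFCEH/- → run A
t=24: L0/L1/L2 = -/AFCEH/- → run A
t=25: L0/L1/L2 = -/AFCEH/- → run A
t=26: L0/L1/L2 = -/FCEH/- → run F
t=27: L0/L1/L2 = -/FCEH/- → run F
t=28: L0/L1/L2 = -/FCEH/- → run F
t=29: L0/L1/L2 = -/FCEH/- → run F
t=30: L0/L1/L2 = -/FCEH/- → run F
t=31: L0/L1/L2 = -/CEH/- → run C
t=32: L0/L1/L2 = -/EH/- → run E
t=33: L0/L1/L2 = -/EH/- → run E
t=34: L0/L1/L2 = -/EH/- → run E
t=35: L0/L1/L2 = -/EH/- → run E
t=36: L0/L1/L2 = -/EH/- → run E
t=37: L0/L1/L2 = -/H/- → run H
t=38: (idle)
t=39: (idle)
t=40: (idle)
t=41: (idle)
t=42: (idle)
t=43: (idle)
t=44: (idle)
t=45: (idle)

running at tick 24 = A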